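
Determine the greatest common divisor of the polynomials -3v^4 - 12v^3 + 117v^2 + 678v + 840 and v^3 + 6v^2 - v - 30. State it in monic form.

Euclidean algorithm in ℚ[v]:
  -3v^4 - 12v^3 + 117v^2 + 678v + 840 = (-3v + 6)(v^3 + 6v^2 - v - 30) + (78v^2 + 594v + 1020)
  v^3 + 6v^2 - v - 30 = ((1/78)v - 7/338)(78v^2 + 594v + 1020) + (-(300/169)v - 1500/169)
  78v^2 + 594v + 1020 = (-(2197/50)v - 2873/25)(-(300/169)v - 1500/169) + (0)
Last nonzero remainder: -(300/169)v - 1500/169. Dividing through by -300/169 gives the monic gcd v + 5.

v + 5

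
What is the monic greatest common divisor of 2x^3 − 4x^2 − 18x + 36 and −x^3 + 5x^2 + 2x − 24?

x − 3

By polynomial division,
  2x^3 − 4x^2 − 18x + 36 = (−2)(−x^3 + 5x^2 + 2x − 24) + (6x^2 − 14x − 12)
  −x^3 + 5x^2 + 2x − 24 = (−(1/6)x + 4/9)(6x^2 − 14x − 12) + ((56/9)x − 56/3)
  6x^2 − 14x − 12 = ((27/28)x + 9/14)((56/9)x − 56/3) + (0)
Last nonzero remainder: (56/9)x − 56/3. Dividing through by 56/9 gives the monic gcd x − 3.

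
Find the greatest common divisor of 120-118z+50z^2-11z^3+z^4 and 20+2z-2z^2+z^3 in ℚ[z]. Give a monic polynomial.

Repeated division with remainder:
  z^4-11z^3+50z^2-118z+120 = (z-9)(z^3-2z^2+2z+20) + (30z^2-120z+300)
  z^3-2z^2+2z+20 = ((1/30)z+1/15)(30z^2-120z+300) + (0)
Last nonzero remainder: 30z^2-120z+300. Dividing through by 30 gives the monic gcd z^2-4z+10.

10-4z+z^2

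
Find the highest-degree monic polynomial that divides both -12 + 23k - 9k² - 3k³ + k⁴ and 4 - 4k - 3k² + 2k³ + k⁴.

1 - 2k + k²

Apply the Euclidean algorithm:
  k⁴ - 3k³ - 9k² + 23k - 12 = (k⁴ + 2k³ - 3k² - 4k + 4) + (-5k³ - 6k² + 27k - 16)
  k⁴ + 2k³ - 3k² - 4k + 4 = (-(1/5)k - 4/25)(-5k³ - 6k² + 27k - 16) + ((36/25)k² - (72/25)k + 36/25)
  -5k³ - 6k² + 27k - 16 = (-(125/36)k - 100/9)((36/25)k² - (72/25)k + 36/25) + (0)
Last nonzero remainder: (36/25)k² - (72/25)k + 36/25. Dividing through by 36/25 gives the monic gcd k² - 2k + 1.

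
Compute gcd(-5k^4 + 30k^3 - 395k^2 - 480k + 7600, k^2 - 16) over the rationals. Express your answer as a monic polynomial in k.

k^2 - 16

Apply the Euclidean algorithm:
  -5k^4 + 30k^3 - 395k^2 - 480k + 7600 = (-5k^2 + 30k - 475)(k^2 - 16) + (0)
The last nonzero remainder k^2 - 16 is already monic.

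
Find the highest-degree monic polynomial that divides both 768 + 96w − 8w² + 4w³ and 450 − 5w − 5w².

Repeated division with remainder:
  4w³ − 8w² + 96w + 768 = (−(4/5)w + 12/5)(−5w² − 5w + 450) + (468w − 312)
  −5w² − 5w + 450 = (−(5/468)w − 25/1404)(468w − 312) + (4000/9)
  468w − 312 = ((1053/1000)w − 351/500)(4000/9) + (0)
The last nonzero remainder is the constant 4000/9, so the polynomials are coprime and gcd = 1.

1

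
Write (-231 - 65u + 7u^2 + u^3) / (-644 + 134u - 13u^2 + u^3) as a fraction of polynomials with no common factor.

(33 + 14u + u^2)/(92 - 6u + u^2)

Apply the Euclidean algorithm:
  u^3 + 7u^2 - 65u - 231 = (u^3 - 13u^2 + 134u - 644) + (20u^2 - 199u + 413)
  u^3 - 13u^2 + 134u - 644 = ((1/20)u - 61/400)(20u^2 - 199u + 413) + ((33201/400)u - 232407/400)
  20u^2 - 199u + 413 = ((8000/33201)u - 23600/33201)((33201/400)u - 232407/400) + (0)
Last nonzero remainder: (33201/400)u - 232407/400. Dividing through by 33201/400 gives the monic gcd u - 7.
Cancel u - 7 from numerator and denominator to get the reduced form.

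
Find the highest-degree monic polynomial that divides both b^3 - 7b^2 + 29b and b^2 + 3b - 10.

1

Euclidean algorithm in ℚ[b]:
  b^3 - 7b^2 + 29b = (b - 10)(b^2 + 3b - 10) + (69b - 100)
  b^2 + 3b - 10 = ((1/69)b + 307/4761)(69b - 100) + (-16910/4761)
  69b - 100 = (-(328509/16910)b + 47610/1691)(-16910/4761) + (0)
The last nonzero remainder is the constant -16910/4761, so the polynomials are coprime and gcd = 1.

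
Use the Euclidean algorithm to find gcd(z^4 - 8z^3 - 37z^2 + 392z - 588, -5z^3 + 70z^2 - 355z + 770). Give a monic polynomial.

z - 7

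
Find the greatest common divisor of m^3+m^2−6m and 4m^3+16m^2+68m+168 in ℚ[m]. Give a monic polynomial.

By polynomial division,
  m^3+m^2−6m = (1/4)(4m^3+16m^2+68m+168) + (−3m^2−23m−42)
  4m^3+16m^2+68m+168 = (−(4/3)m+44/9)(−3m^2−23m−42) + ((1120/9)m+1120/3)
  −3m^2−23m−42 = (−(27/1120)m−9/80)((1120/9)m+1120/3) + (0)
Last nonzero remainder: (1120/9)m+1120/3. Dividing through by 1120/9 gives the monic gcd m+3.

m+3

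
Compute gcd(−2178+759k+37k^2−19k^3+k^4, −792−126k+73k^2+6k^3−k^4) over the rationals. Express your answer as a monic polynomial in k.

Apply the Euclidean algorithm:
  k^4−19k^3+37k^2+759k−2178 = (−1)(−k^4+6k^3+73k^2−126k−792) + (−13k^3+110k^2+633k−2970)
  −k^4+6k^3+73k^2−126k−792 = ((1/13)k+32/169)(−13k^3+110k^2+633k−2970) + ((588/169)k^2−(2940/169)k−38808/169)
  −13k^3+110k^2+633k−2970 = (−(2197/588)k+2535/196)((588/169)k^2−(2940/169)k−38808/169) + (0)
Last nonzero remainder: (588/169)k^2−(2940/169)k−38808/169. Dividing through by 588/169 gives the monic gcd k^2−5k−66.

−66−5k+k^2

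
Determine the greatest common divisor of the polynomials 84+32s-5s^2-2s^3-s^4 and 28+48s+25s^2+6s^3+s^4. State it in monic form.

By polynomial division,
  -s^4-2s^3-5s^2+32s+84 = (-1)(s^4+6s^3+25s^2+48s+28) + (4s^3+20s^2+80s+112)
  s^4+6s^3+25s^2+48s+28 = ((1/4)s+1/4)(4s^3+20s^2+80s+112) + (0)
Last nonzero remainder: 4s^3+20s^2+80s+112. Dividing through by 4 gives the monic gcd s^3+5s^2+20s+28.

28+20s+5s^2+s^3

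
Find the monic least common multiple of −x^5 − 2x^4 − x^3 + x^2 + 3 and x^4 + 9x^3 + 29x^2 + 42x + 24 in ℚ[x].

x^7 + 8x^6 + 21x^5 + 21x^4 + 2x^3 − 11x^2 − 18x − 24

Repeated division with remainder:
  −x^5 − 2x^4 − x^3 + x^2 + 3 = (−x + 7)(x^4 + 9x^3 + 29x^2 + 42x + 24) + (−35x^3 − 160x^2 − 270x − 165)
  x^4 + 9x^3 + 29x^2 + 42x + 24 = (−(1/35)x − 31/245)(−35x^3 − 160x^2 − 270x − 165) + ((51/49)x^2 + (153/49)x + 153/49)
  −35x^3 − 160x^2 − 270x − 165 = (−(1715/51)x − 2695/51)((51/49)x^2 + (153/49)x + 153/49) + (0)
Last nonzero remainder: (51/49)x^2 + (153/49)x + 153/49. Dividing through by 51/49 gives the monic gcd x^2 + 3x + 3.
Then lcm(f, g) = f·g / gcd(f, g); expanding and making the result monic gives the answer.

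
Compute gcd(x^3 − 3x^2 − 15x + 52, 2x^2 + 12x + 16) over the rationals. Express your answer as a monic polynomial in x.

x + 4

Euclidean algorithm in ℚ[x]:
  x^3 − 3x^2 − 15x + 52 = ((1/2)x − 9/2)(2x^2 + 12x + 16) + (31x + 124)
  2x^2 + 12x + 16 = ((2/31)x + 4/31)(31x + 124) + (0)
Last nonzero remainder: 31x + 124. Dividing through by 31 gives the monic gcd x + 4.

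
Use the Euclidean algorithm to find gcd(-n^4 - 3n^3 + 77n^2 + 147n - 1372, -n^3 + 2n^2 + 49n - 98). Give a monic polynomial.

Euclidean algorithm in ℚ[n]:
  -n^4 - 3n^3 + 77n^2 + 147n - 1372 = (n + 5)(-n^3 + 2n^2 + 49n - 98) + (18n^2 - 882)
  -n^3 + 2n^2 + 49n - 98 = (-(1/18)n + 1/9)(18n^2 - 882) + (0)
Last nonzero remainder: 18n^2 - 882. Dividing through by 18 gives the monic gcd n^2 - 49.

n^2 - 49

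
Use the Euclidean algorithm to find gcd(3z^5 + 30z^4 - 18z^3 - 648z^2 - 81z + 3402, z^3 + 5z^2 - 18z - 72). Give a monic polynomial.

Apply the Euclidean algorithm:
  3z^5 + 30z^4 - 18z^3 - 648z^2 - 81z + 3402 = (3z^2 + 15z - 39)(z^3 + 5z^2 - 18z - 72) + (33z^2 + 297z + 594)
  z^3 + 5z^2 - 18z - 72 = ((1/33)z - 4/33)(33z^2 + 297z + 594) + (0)
Last nonzero remainder: 33z^2 + 297z + 594. Dividing through by 33 gives the monic gcd z^2 + 9z + 18.

z^2 + 9z + 18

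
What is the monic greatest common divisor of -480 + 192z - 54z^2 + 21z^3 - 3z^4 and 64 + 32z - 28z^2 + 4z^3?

16 - 8z + z^2

Repeated division with remainder:
  -3z^4 + 21z^3 - 54z^2 + 192z - 480 = (-(3/4)z)(4z^3 - 28z^2 + 32z + 64) + (-30z^2 + 240z - 480)
  4z^3 - 28z^2 + 32z + 64 = (-(2/15)z - 2/15)(-30z^2 + 240z - 480) + (0)
Last nonzero remainder: -30z^2 + 240z - 480. Dividing through by -30 gives the monic gcd z^2 - 8z + 16.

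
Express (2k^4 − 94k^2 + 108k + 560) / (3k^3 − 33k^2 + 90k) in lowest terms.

Euclidean algorithm in ℚ[k]:
  2k^4 − 94k^2 + 108k + 560 = ((2/3)k + 22/3)(3k^3 − 33k^2 + 90k) + (88k^2 − 552k + 560)
  3k^3 − 33k^2 + 90k = ((3/88)k − 39/242)(88k^2 − 552k + 560) + (−(2184/121)k + 10920/121)
  88k^2 − 552k + 560 = (−(1331/273)k + 242/39)(−(2184/121)k + 10920/121) + (0)
Last nonzero remainder: −(2184/121)k + 10920/121. Dividing through by −2184/121 gives the monic gcd k − 5.
Cancel k − 5 from numerator and denominator to get the reduced form.

(2k^3 + 10k^2 − 44k − 112)/(3k^2 − 18k)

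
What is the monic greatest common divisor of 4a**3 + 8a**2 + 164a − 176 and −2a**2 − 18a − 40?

By polynomial division,
  4a**3 + 8a**2 + 164a − 176 = (−2a + 14)(−2a**2 − 18a − 40) + (336a + 384)
  −2a**2 − 18a − 40 = (−(1/168)a − 55/1176)(336a + 384) + (−1080/49)
  336a + 384 = (−(686/45)a − 784/45)(−1080/49) + (0)
The last nonzero remainder is the constant −1080/49, so the polynomials are coprime and gcd = 1.

1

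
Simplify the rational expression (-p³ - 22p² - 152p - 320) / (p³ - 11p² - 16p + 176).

By polynomial division,
  -p³ - 22p² - 152p - 320 = (-1)(p³ - 11p² - 16p + 176) + (-33p² - 168p - 144)
  p³ - 11p² - 16p + 176 = (-(1/33)p + 59/121)(-33p² - 168p - 144) + ((7448/121)p + 29792/121)
  -33p² - 168p - 144 = (-(3993/7448)p - 1089/1862)((7448/121)p + 29792/121) + (0)
Last nonzero remainder: (7448/121)p + 29792/121. Dividing through by 7448/121 gives the monic gcd p + 4.
Cancel p + 4 from numerator and denominator to get the reduced form.

(-p² - 18p - 80)/(p² - 15p + 44)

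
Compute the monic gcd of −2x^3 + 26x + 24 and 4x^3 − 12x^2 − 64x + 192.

Apply the Euclidean algorithm:
  −2x^3 + 26x + 24 = (−1/2)(4x^3 − 12x^2 − 64x + 192) + (−6x^2 − 6x + 120)
  4x^3 − 12x^2 − 64x + 192 = (−(2/3)x + 8/3)(−6x^2 − 6x + 120) + (32x − 128)
  −6x^2 − 6x + 120 = (−(3/16)x − 15/16)(32x − 128) + (0)
Last nonzero remainder: 32x − 128. Dividing through by 32 gives the monic gcd x − 4.

x − 4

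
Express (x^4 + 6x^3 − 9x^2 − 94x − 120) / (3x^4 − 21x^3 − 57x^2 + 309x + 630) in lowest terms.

Repeated division with remainder:
  x^4 + 6x^3 − 9x^2 − 94x − 120 = (1/3)(3x^4 − 21x^3 − 57x^2 + 309x + 630) + (13x^3 + 10x^2 − 197x − 330)
  3x^4 − 21x^3 − 57x^2 + 309x + 630 = ((3/13)x − 303/169)(13x^3 + 10x^2 − 197x − 330) + ((1080/169)x^2 + (5400/169)x + 6480/169)
  13x^3 + 10x^2 − 197x − 330 = ((2197/1080)x − 1859/216)((1080/169)x^2 + (5400/169)x + 6480/169) + (0)
Last nonzero remainder: (1080/169)x^2 + (5400/169)x + 6480/169. Dividing through by 1080/169 gives the monic gcd x^2 + 5x + 6.
Cancel x^2 + 5x + 6 from numerator and denominator to get the reduced form.

(x^2 + x − 20)/(3x^2 − 36x + 105)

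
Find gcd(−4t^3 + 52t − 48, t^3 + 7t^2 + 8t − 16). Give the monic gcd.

t^2 + 3t − 4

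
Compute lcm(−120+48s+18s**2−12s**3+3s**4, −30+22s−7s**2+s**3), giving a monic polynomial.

Apply the Euclidean algorithm:
  3s**4−12s**3+18s**2+48s−120 = (3s+9)(s**3−7s**2+22s−30) + (15s**2−60s+150)
  s**3−7s**2+22s−30 = ((1/15)s−1/5)(15s**2−60s+150) + (0)
Last nonzero remainder: 15s**2−60s+150. Dividing through by 15 gives the monic gcd s**2−4s+10.
Then lcm(f, g) = f·g / gcd(f, g); expanding and making the result monic gives the answer.

120−88s−2s**2+18s**3−7s**4+s**5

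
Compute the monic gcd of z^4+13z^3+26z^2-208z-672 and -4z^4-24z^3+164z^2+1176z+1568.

z^2+11z+28

By polynomial division,
  z^4+13z^3+26z^2-208z-672 = (-1/4)(-4z^4-24z^3+164z^2+1176z+1568) + (7z^3+67z^2+86z-280)
  -4z^4-24z^3+164z^2+1176z+1568 = (-(4/7)z+100/49)(7z^3+67z^2+86z-280) + ((3744/49)z^2+(41184/49)z+14976/7)
  7z^3+67z^2+86z-280 = ((343/3744)z-245/1872)((3744/49)z^2+(41184/49)z+14976/7) + (0)
Last nonzero remainder: (3744/49)z^2+(41184/49)z+14976/7. Dividing through by 3744/49 gives the monic gcd z^2+11z+28.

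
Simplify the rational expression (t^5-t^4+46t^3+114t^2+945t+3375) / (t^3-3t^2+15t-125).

By polynomial division,
  t^5-t^4+46t^3+114t^2+945t+3375 = (t^2+2t+37)(t^3-3t^2+15t-125) + (320t^2+640t+8000)
  t^3-3t^2+15t-125 = ((1/320)t-1/64)(320t^2+640t+8000) + (0)
Last nonzero remainder: 320t^2+640t+8000. Dividing through by 320 gives the monic gcd t^2+2t+25.
Cancel t^2+2t+25 from numerator and denominator to get the reduced form.

(t^3-3t^2+27t+135)/(t-5)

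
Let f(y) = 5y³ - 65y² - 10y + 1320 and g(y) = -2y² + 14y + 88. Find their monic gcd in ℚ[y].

y² - 7y - 44

Euclidean algorithm in ℚ[y]:
  5y³ - 65y² - 10y + 1320 = (-(5/2)y + 15)(-2y² + 14y + 88) + (0)
Last nonzero remainder: -2y² + 14y + 88. Dividing through by -2 gives the monic gcd y² - 7y - 44.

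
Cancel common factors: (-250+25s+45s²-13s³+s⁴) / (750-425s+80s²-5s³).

Euclidean algorithm in ℚ[s]:
  s⁴-13s³+45s²+25s-250 = (-(1/5)s-3/5)(-5s³+80s²-425s+750) + (8s²-80s+200)
  -5s³+80s²-425s+750 = (-(5/8)s+15/4)(8s²-80s+200) + (0)
Last nonzero remainder: 8s²-80s+200. Dividing through by 8 gives the monic gcd s²-10s+25.
Cancel s²-10s+25 from numerator and denominator to get the reduced form.

(10+3s-s²)/(-30+5s)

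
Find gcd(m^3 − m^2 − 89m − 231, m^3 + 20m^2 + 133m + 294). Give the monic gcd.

m + 7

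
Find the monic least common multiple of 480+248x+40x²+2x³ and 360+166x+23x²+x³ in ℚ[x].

By polynomial division,
  2x³+40x²+248x+480 = (2)(x³+23x²+166x+360) + (-6x²-84x-240)
  x³+23x²+166x+360 = (-(1/6)x-3/2)(-6x²-84x-240) + (0)
Last nonzero remainder: -6x²-84x-240. Dividing through by -6 gives the monic gcd x²+14x+40.
Then lcm(f, g) = f·g / gcd(f, g); expanding and making the result monic gives the answer.

2160+1356x+304x²+29x³+x⁴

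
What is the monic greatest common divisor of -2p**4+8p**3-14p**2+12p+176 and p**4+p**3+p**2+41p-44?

Euclidean algorithm in ℚ[p]:
  -2p**4+8p**3-14p**2+12p+176 = (-2)(p**4+p**3+p**2+41p-44) + (10p**3-12p**2+94p+88)
  p**4+p**3+p**2+41p-44 = ((1/10)p+11/50)(10p**3-12p**2+94p+88) + (-(144/25)p**2+(288/25)p-1584/25)
  10p**3-12p**2+94p+88 = (-(125/72)p-25/18)(-(144/25)p**2+(288/25)p-1584/25) + (0)
Last nonzero remainder: -(144/25)p**2+(288/25)p-1584/25. Dividing through by -144/25 gives the monic gcd p**2-2p+11.

p**2-2p+11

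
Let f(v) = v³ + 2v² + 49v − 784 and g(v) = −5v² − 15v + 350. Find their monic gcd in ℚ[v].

v − 7

By polynomial division,
  v³ + 2v² + 49v − 784 = (−(1/5)v + 1/5)(−5v² − 15v + 350) + (122v − 854)
  −5v² − 15v + 350 = (−(5/122)v − 25/61)(122v − 854) + (0)
Last nonzero remainder: 122v − 854. Dividing through by 122 gives the monic gcd v − 7.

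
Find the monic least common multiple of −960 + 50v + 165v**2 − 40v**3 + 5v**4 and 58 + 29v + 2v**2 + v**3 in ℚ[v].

−5568 + 290v + 765v**2 − 222v**3 + 62v**4 − 8v**5 + v**6

By polynomial division,
  5v**4 − 40v**3 + 165v**2 + 50v − 960 = (5v − 50)(v**3 + 2v**2 + 29v + 58) + (120v**2 + 1210v + 1940)
  v**3 + 2v**2 + 29v + 58 = ((1/120)v − 97/1440)(120v**2 + 1210v + 1940) + ((13585/144)v + 13585/72)
  120v**2 + 1210v + 1940 = ((3456/2717)v + 27936/2717)((13585/144)v + 13585/72) + (0)
Last nonzero remainder: (13585/144)v + 13585/72. Dividing through by 13585/144 gives the monic gcd v + 2.
Then lcm(f, g) = f·g / gcd(f, g); expanding and making the result monic gives the answer.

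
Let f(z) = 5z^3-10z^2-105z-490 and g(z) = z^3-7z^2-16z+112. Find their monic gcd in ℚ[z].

Repeated division with remainder:
  5z^3-10z^2-105z-490 = (5)(z^3-7z^2-16z+112) + (25z^2-25z-1050)
  z^3-7z^2-16z+112 = ((1/25)z-6/25)(25z^2-25z-1050) + (20z-140)
  25z^2-25z-1050 = ((5/4)z+15/2)(20z-140) + (0)
Last nonzero remainder: 20z-140. Dividing through by 20 gives the monic gcd z-7.

z-7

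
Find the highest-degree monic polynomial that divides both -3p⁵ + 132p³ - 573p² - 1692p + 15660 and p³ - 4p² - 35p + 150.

p² + p - 30

Repeated division with remainder:
  -3p⁵ + 132p³ - 573p² - 1692p + 15660 = (-3p² - 12p - 21)(p³ - 4p² - 35p + 150) + (-627p² - 627p + 18810)
  p³ - 4p² - 35p + 150 = (-(1/627)p + 5/627)(-627p² - 627p + 18810) + (0)
Last nonzero remainder: -627p² - 627p + 18810. Dividing through by -627 gives the monic gcd p² + p - 30.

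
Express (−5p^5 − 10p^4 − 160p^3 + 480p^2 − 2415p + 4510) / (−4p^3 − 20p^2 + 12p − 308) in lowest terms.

(5p^3 + 20p^2 + 145p − 410)/(4p + 28)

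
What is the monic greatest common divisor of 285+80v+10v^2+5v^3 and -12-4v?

Euclidean algorithm in ℚ[v]:
  5v^3+10v^2+80v+285 = (-(5/4)v^2+(5/4)v-95/4)(-4v-12) + (0)
Last nonzero remainder: -4v-12. Dividing through by -4 gives the monic gcd v+3.

3+v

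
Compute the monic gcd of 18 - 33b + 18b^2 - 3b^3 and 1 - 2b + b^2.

-1 + b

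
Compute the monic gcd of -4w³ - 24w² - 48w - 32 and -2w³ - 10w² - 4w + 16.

w + 2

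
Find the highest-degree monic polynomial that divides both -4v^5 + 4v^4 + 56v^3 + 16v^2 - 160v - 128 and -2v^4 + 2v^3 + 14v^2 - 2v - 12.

Euclidean algorithm in ℚ[v]:
  -4v^5 + 4v^4 + 56v^3 + 16v^2 - 160v - 128 = (2v)(-2v^4 + 2v^3 + 14v^2 - 2v - 12) + (28v^3 + 20v^2 - 136v - 128)
  -2v^4 + 2v^3 + 14v^2 - 2v - 12 = (-(1/14)v + 6/49)(28v^3 + 20v^2 - 136v - 128) + ((90/49)v^2 + (270/49)v + 180/49)
  28v^3 + 20v^2 - 136v - 128 = ((686/45)v - 1568/45)((90/49)v^2 + (270/49)v + 180/49) + (0)
Last nonzero remainder: (90/49)v^2 + (270/49)v + 180/49. Dividing through by 90/49 gives the monic gcd v^2 + 3v + 2.

v^2 + 3v + 2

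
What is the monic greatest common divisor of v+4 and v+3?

Euclidean algorithm in ℚ[v]:
  v+4 = (v+3) + (1)
  v+3 = (v+3)(1) + (0)
The last nonzero remainder is the constant 1, so the polynomials are coprime and gcd = 1.

1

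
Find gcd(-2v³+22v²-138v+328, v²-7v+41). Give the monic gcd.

By polynomial division,
  -2v³+22v²-138v+328 = (-2v+8)(v²-7v+41) + (0)
The last nonzero remainder v²-7v+41 is already monic.

v²-7v+41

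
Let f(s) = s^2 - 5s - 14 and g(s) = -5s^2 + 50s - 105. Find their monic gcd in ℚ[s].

s - 7

Euclidean algorithm in ℚ[s]:
  s^2 - 5s - 14 = (-1/5)(-5s^2 + 50s - 105) + (5s - 35)
  -5s^2 + 50s - 105 = (-s + 3)(5s - 35) + (0)
Last nonzero remainder: 5s - 35. Dividing through by 5 gives the monic gcd s - 7.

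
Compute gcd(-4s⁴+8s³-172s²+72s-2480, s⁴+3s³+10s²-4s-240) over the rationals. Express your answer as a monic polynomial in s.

s²+2s+20

Euclidean algorithm in ℚ[s]:
  -4s⁴+8s³-172s²+72s-2480 = (-4)(s⁴+3s³+10s²-4s-240) + (20s³-132s²+56s-3440)
  s⁴+3s³+10s²-4s-240 = ((1/20)s+12/25)(20s³-132s²+56s-3440) + ((1764/25)s²+(3528/25)s+7056/5)
  20s³-132s²+56s-3440 = ((125/441)s-1075/441)((1764/25)s²+(3528/25)s+7056/5) + (0)
Last nonzero remainder: (1764/25)s²+(3528/25)s+7056/5. Dividing through by 1764/25 gives the monic gcd s²+2s+20.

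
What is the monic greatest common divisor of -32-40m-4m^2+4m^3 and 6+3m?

Apply the Euclidean algorithm:
  4m^3-4m^2-40m-32 = ((4/3)m^2-4m-16/3)(3m+6) + (0)
Last nonzero remainder: 3m+6. Dividing through by 3 gives the monic gcd m+2.

2+m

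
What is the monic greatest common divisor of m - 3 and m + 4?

1

Apply the Euclidean algorithm:
  m - 3 = (m + 4) + (-7)
  m + 4 = (-(1/7)m - 4/7)(-7) + (0)
The last nonzero remainder is the constant -7, so the polynomials are coprime and gcd = 1.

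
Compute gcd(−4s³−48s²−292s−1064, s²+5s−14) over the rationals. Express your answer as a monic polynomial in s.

s+7

Apply the Euclidean algorithm:
  −4s³−48s²−292s−1064 = (−4s−28)(s²+5s−14) + (−208s−1456)
  s²+5s−14 = (−(1/208)s+1/104)(−208s−1456) + (0)
Last nonzero remainder: −208s−1456. Dividing through by −208 gives the monic gcd s+7.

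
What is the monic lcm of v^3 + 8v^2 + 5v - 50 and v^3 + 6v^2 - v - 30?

v^4 + 11v^3 + 29v^2 - 35v - 150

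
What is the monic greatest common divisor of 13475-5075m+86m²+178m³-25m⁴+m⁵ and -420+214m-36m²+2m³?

35-12m+m²

Apply the Euclidean algorithm:
  m⁵-25m⁴+178m³+86m²-5075m+13475 = ((1/2)m²-(7/2)m-55/2)(2m³-36m²+214m-420) + (55m²-660m+1925)
  2m³-36m²+214m-420 = ((2/55)m-12/55)(55m²-660m+1925) + (0)
Last nonzero remainder: 55m²-660m+1925. Dividing through by 55 gives the monic gcd m²-12m+35.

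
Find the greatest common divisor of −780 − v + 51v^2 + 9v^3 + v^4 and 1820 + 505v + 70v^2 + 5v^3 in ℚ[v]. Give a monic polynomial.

52 + 7v + v^2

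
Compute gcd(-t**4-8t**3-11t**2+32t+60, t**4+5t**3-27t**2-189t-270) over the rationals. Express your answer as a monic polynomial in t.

t**2+8t+15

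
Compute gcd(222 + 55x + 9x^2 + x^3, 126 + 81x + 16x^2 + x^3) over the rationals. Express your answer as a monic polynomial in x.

Repeated division with remainder:
  x^3 + 9x^2 + 55x + 222 = (x^3 + 16x^2 + 81x + 126) + (−7x^2 − 26x + 96)
  x^3 + 16x^2 + 81x + 126 = (−(1/7)x − 86/49)(−7x^2 − 26x + 96) + ((2405/49)x + 14430/49)
  −7x^2 − 26x + 96 = (−(343/2405)x + 784/2405)((2405/49)x + 14430/49) + (0)
Last nonzero remainder: (2405/49)x + 14430/49. Dividing through by 2405/49 gives the monic gcd x + 6.

6 + x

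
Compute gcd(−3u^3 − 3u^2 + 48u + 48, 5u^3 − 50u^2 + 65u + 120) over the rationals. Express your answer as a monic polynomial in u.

Repeated division with remainder:
  −3u^3 − 3u^2 + 48u + 48 = (−3/5)(5u^3 − 50u^2 + 65u + 120) + (−33u^2 + 87u + 120)
  5u^3 − 50u^2 + 65u + 120 = (−(5/33)u + 135/121)(−33u^2 + 87u + 120) + (−(1680/121)u − 1680/121)
  −33u^2 + 87u + 120 = ((1331/560)u − 121/14)(−(1680/121)u − 1680/121) + (0)
Last nonzero remainder: −(1680/121)u − 1680/121. Dividing through by −1680/121 gives the monic gcd u + 1.

u + 1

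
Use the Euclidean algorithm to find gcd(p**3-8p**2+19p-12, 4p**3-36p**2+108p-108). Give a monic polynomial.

Apply the Euclidean algorithm:
  p**3-8p**2+19p-12 = (1/4)(4p**3-36p**2+108p-108) + (p**2-8p+15)
  4p**3-36p**2+108p-108 = (4p-4)(p**2-8p+15) + (16p-48)
  p**2-8p+15 = ((1/16)p-5/16)(16p-48) + (0)
Last nonzero remainder: 16p-48. Dividing through by 16 gives the monic gcd p-3.

p-3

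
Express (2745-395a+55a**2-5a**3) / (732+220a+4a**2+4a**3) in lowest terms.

Apply the Euclidean algorithm:
  -5a**3+55a**2-395a+2745 = (-5/4)(4a**3+4a**2+220a+732) + (60a**2-120a+3660)
  4a**3+4a**2+220a+732 = ((1/15)a+1/5)(60a**2-120a+3660) + (0)
Last nonzero remainder: 60a**2-120a+3660. Dividing through by 60 gives the monic gcd a**2-2a+61.
Cancel a**2-2a+61 from numerator and denominator to get the reduced form.

(45-5a)/(12+4a)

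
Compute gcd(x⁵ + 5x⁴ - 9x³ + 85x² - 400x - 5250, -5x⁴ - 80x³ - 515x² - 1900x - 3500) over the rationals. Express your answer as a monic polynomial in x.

x² + 12x + 35

Apply the Euclidean algorithm:
  x⁵ + 5x⁴ - 9x³ + 85x² - 400x - 5250 = (-(1/5)x + 11/5)(-5x⁴ - 80x³ - 515x² - 1900x - 3500) + (64x³ + 838x² + 3080x + 2450)
  -5x⁴ - 80x³ - 515x² - 1900x - 3500 = (-(5/64)x - 465/2048)(64x³ + 838x² + 3080x + 2450) + (-(86125/1024)x² - (258375/256)x - 3014375/1024)
  64x³ + 838x² + 3080x + 2450 = (-(65536/86125)x - 14336/17225)(-(86125/1024)x² - (258375/256)x - 3014375/1024) + (0)
Last nonzero remainder: -(86125/1024)x² - (258375/256)x - 3014375/1024. Dividing through by -86125/1024 gives the monic gcd x² + 12x + 35.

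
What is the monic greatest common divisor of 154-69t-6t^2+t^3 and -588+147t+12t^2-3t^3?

Repeated division with remainder:
  t^3-6t^2-69t+154 = (-1/3)(-3t^3+12t^2+147t-588) + (-2t^2-20t-42)
  -3t^3+12t^2+147t-588 = ((3/2)t-21)(-2t^2-20t-42) + (-210t-1470)
  -2t^2-20t-42 = ((1/105)t+1/35)(-210t-1470) + (0)
Last nonzero remainder: -210t-1470. Dividing through by -210 gives the monic gcd t+7.

7+t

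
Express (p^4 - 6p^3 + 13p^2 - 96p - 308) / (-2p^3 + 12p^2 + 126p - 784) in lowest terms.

Apply the Euclidean algorithm:
  p^4 - 6p^3 + 13p^2 - 96p - 308 = (-(1/2)p)(-2p^3 + 12p^2 + 126p - 784) + (76p^2 - 488p - 308)
  -2p^3 + 12p^2 + 126p - 784 = (-(1/38)p - 4/361)(76p^2 - 488p - 308) + ((40608/361)p - 284256/361)
  76p^2 - 488p - 308 = ((6859/10152)p + 3971/10152)((40608/361)p - 284256/361) + (0)
Last nonzero remainder: (40608/361)p - 284256/361. Dividing through by 40608/361 gives the monic gcd p - 7.
Cancel p - 7 from numerator and denominator to get the reduced form.

(-p^3 - p^2 - 20p - 44)/(2p^2 + 2p - 112)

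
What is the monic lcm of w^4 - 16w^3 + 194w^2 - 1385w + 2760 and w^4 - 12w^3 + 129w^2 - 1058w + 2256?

Repeated division with remainder:
  w^4 - 16w^3 + 194w^2 - 1385w + 2760 = (w^4 - 12w^3 + 129w^2 - 1058w + 2256) + (-4w^3 + 65w^2 - 327w + 504)
  w^4 - 12w^3 + 129w^2 - 1058w + 2256 = (-(1/4)w - 17/16)(-4w^3 + 65w^2 - 327w + 504) + ((1861/16)w^2 - (20471/16)w + 5583/2)
  -4w^3 + 65w^2 - 327w + 504 = (-(64/1861)w + 336/1861)((1861/16)w^2 - (20471/16)w + 5583/2) + (0)
Last nonzero remainder: (1861/16)w^2 - (20471/16)w + 5583/2. Dividing through by 1861/16 gives the monic gcd w^2 - 11w + 24.
Then lcm(f, g) = f·g / gcd(f, g); expanding and making the result monic gives the answer.

w^6 - 17w^5 + 304w^4 - 3083w^3 + 22381w^2 - 132950w + 259440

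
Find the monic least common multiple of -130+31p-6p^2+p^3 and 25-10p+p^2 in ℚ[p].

650-285p+61p^2-11p^3+p^4

By polynomial division,
  p^3-6p^2+31p-130 = (p+4)(p^2-10p+25) + (46p-230)
  p^2-10p+25 = ((1/46)p-5/46)(46p-230) + (0)
Last nonzero remainder: 46p-230. Dividing through by 46 gives the monic gcd p-5.
Then lcm(f, g) = f·g / gcd(f, g); expanding and making the result monic gives the answer.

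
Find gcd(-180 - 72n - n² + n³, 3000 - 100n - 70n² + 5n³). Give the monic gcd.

Apply the Euclidean algorithm:
  n³ - n² - 72n - 180 = (1/5)(5n³ - 70n² - 100n + 3000) + (13n² - 52n - 780)
  5n³ - 70n² - 100n + 3000 = ((5/13)n - 50/13)(13n² - 52n - 780) + (0)
Last nonzero remainder: 13n² - 52n - 780. Dividing through by 13 gives the monic gcd n² - 4n - 60.

-60 - 4n + n²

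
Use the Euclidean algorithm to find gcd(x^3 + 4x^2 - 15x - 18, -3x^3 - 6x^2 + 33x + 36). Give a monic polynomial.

Repeated division with remainder:
  x^3 + 4x^2 - 15x - 18 = (-1/3)(-3x^3 - 6x^2 + 33x + 36) + (2x^2 - 4x - 6)
  -3x^3 - 6x^2 + 33x + 36 = (-(3/2)x - 6)(2x^2 - 4x - 6) + (0)
Last nonzero remainder: 2x^2 - 4x - 6. Dividing through by 2 gives the monic gcd x^2 - 2x - 3.

x^2 - 2x - 3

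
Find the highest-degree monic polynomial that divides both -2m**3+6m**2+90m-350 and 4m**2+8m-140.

m**2+2m-35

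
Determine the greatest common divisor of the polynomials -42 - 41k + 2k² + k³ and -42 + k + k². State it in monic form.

Apply the Euclidean algorithm:
  k³ + 2k² - 41k - 42 = (k + 1)(k² + k - 42) + (0)
The last nonzero remainder k² + k - 42 is already monic.

-42 + k + k²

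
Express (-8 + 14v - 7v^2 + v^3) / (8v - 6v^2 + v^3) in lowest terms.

(-1 + v)/(v)

By polynomial division,
  v^3 - 7v^2 + 14v - 8 = (v^3 - 6v^2 + 8v) + (-v^2 + 6v - 8)
  v^3 - 6v^2 + 8v = (-v)(-v^2 + 6v - 8) + (0)
Last nonzero remainder: -v^2 + 6v - 8. Dividing through by -1 gives the monic gcd v^2 - 6v + 8.
Cancel v^2 - 6v + 8 from numerator and denominator to get the reduced form.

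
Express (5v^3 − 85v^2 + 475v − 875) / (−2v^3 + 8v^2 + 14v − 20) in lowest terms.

(−5v^2 + 60v − 175)/(2v^2 + 2v − 4)

Apply the Euclidean algorithm:
  5v^3 − 85v^2 + 475v − 875 = (−5/2)(−2v^3 + 8v^2 + 14v − 20) + (−65v^2 + 510v − 925)
  −2v^3 + 8v^2 + 14v − 20 = ((2/65)v + 20/169)(−65v^2 + 510v − 925) + (−(3024/169)v + 15120/169)
  −65v^2 + 510v − 925 = ((10985/3024)v − 31265/3024)(−(3024/169)v + 15120/169) + (0)
Last nonzero remainder: −(3024/169)v + 15120/169. Dividing through by −3024/169 gives the monic gcd v − 5.
Cancel v − 5 from numerator and denominator to get the reduced form.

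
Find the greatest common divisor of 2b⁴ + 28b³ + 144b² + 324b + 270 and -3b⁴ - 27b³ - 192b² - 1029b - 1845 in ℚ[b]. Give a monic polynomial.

Repeated division with remainder:
  2b⁴ + 28b³ + 144b² + 324b + 270 = (-2/3)(-3b⁴ - 27b³ - 192b² - 1029b - 1845) + (10b³ + 16b² - 362b - 960)
  -3b⁴ - 27b³ - 192b² - 1029b - 1845 = (-(3/10)b - 111/50)(10b³ + 16b² - 362b - 960) + (-(6627/25)b² - (53016/25)b - 19881/5)
  10b³ + 16b² - 362b - 960 = (-(250/6627)b + 1600/6627)(-(6627/25)b² - (53016/25)b - 19881/5) + (0)
Last nonzero remainder: -(6627/25)b² - (53016/25)b - 19881/5. Dividing through by -6627/25 gives the monic gcd b² + 8b + 15.

b² + 8b + 15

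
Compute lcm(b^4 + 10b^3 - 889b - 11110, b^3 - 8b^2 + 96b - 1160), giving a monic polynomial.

b^6 + 12b^5 + 136b^4 + 271b^3 - 12888b^2 - 125344b - 1288760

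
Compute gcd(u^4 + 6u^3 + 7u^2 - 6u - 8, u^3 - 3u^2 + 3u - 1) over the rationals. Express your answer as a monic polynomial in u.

u - 1

Repeated division with remainder:
  u^4 + 6u^3 + 7u^2 - 6u - 8 = (u + 9)(u^3 - 3u^2 + 3u - 1) + (31u^2 - 32u + 1)
  u^3 - 3u^2 + 3u - 1 = ((1/31)u - 61/961)(31u^2 - 32u + 1) + ((900/961)u - 900/961)
  31u^2 - 32u + 1 = ((29791/900)u - 961/900)((900/961)u - 900/961) + (0)
Last nonzero remainder: (900/961)u - 900/961. Dividing through by 900/961 gives the monic gcd u - 1.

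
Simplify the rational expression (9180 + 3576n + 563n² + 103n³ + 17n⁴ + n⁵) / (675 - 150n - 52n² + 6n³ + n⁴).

(204 + 16n + 3n² + n³)/(15 - 8n + n²)

Repeated division with remainder:
  n⁵ + 17n⁴ + 103n³ + 563n² + 3576n + 9180 = (n + 11)(n⁴ + 6n³ - 52n² - 150n + 675) + (89n³ + 1285n² + 4551n + 1755)
  n⁴ + 6n³ - 52n² - 150n + 675 = ((1/89)n - 751/7921)(89n³ + 1285n² + 4551n + 1755) + ((148104/7921)n² + (2073456/7921)n + 6664680/7921)
  89n³ + 1285n² + 4551n + 1755 = ((704969/148104)n + 102973/49368)((148104/7921)n² + (2073456/7921)n + 6664680/7921) + (0)
Last nonzero remainder: (148104/7921)n² + (2073456/7921)n + 6664680/7921. Dividing through by 148104/7921 gives the monic gcd n² + 14n + 45.
Cancel n² + 14n + 45 from numerator and denominator to get the reduced form.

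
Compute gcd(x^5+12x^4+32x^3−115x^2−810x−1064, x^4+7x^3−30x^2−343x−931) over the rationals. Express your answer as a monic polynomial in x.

Repeated division with remainder:
  x^5+12x^4+32x^3−115x^2−810x−1064 = (x+5)(x^4+7x^3−30x^2−343x−931) + (27x^3+378x^2+1836x+3591)
  x^4+7x^3−30x^2−343x−931 = ((1/27)x−7/27)(27x^3+378x^2+1836x+3591) + (0)
Last nonzero remainder: 27x^3+378x^2+1836x+3591. Dividing through by 27 gives the monic gcd x^3+14x^2+68x+133.

x^3+14x^2+68x+133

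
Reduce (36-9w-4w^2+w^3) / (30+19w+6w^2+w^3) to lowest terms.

Apply the Euclidean algorithm:
  w^3-4w^2-9w+36 = (w^3+6w^2+19w+30) + (-10w^2-28w+6)
  w^3+6w^2+19w+30 = (-(1/10)w-8/25)(-10w^2-28w+6) + ((266/25)w+798/25)
  -10w^2-28w+6 = (-(125/133)w+25/133)((266/25)w+798/25) + (0)
Last nonzero remainder: (266/25)w+798/25. Dividing through by 266/25 gives the monic gcd w+3.
Cancel w+3 from numerator and denominator to get the reduced form.

(12-7w+w^2)/(10+3w+w^2)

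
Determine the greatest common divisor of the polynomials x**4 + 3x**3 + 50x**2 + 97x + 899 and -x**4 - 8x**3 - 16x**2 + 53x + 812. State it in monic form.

x**2 + 5x + 29

Repeated division with remainder:
  x**4 + 3x**3 + 50x**2 + 97x + 899 = (-1)(-x**4 - 8x**3 - 16x**2 + 53x + 812) + (-5x**3 + 34x**2 + 150x + 1711)
  -x**4 - 8x**3 - 16x**2 + 53x + 812 = ((1/5)x + 74/25)(-5x**3 + 34x**2 + 150x + 1711) + (-(3666/25)x**2 - (3666/5)x - 106314/25)
  -5x**3 + 34x**2 + 150x + 1711 = ((125/3666)x - 1475/3666)(-(3666/25)x**2 - (3666/5)x - 106314/25) + (0)
Last nonzero remainder: -(3666/25)x**2 - (3666/5)x - 106314/25. Dividing through by -3666/25 gives the monic gcd x**2 + 5x + 29.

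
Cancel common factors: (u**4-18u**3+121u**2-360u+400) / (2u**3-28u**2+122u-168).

(u**3-14u**2+65u-100)/(2u**2-20u+42)

By polynomial division,
  u**4-18u**3+121u**2-360u+400 = ((1/2)u-2)(2u**3-28u**2+122u-168) + (4u**2-32u+64)
  2u**3-28u**2+122u-168 = ((1/2)u-3)(4u**2-32u+64) + (-6u+24)
  4u**2-32u+64 = (-(2/3)u+8/3)(-6u+24) + (0)
Last nonzero remainder: -6u+24. Dividing through by -6 gives the monic gcd u-4.
Cancel u-4 from numerator and denominator to get the reduced form.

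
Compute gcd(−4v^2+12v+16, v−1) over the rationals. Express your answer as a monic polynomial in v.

1

By polynomial division,
  −4v^2+12v+16 = (−4v+8)(v−1) + (24)
  v−1 = ((1/24)v−1/24)(24) + (0)
The last nonzero remainder is the constant 24, so the polynomials are coprime and gcd = 1.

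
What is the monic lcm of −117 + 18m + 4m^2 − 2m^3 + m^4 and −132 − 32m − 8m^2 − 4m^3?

−1287 + 315m − 91m^2 − 8m^3 + 17m^4 − 3m^5 + m^6

Euclidean algorithm in ℚ[m]:
  m^4 − 2m^3 + 4m^2 + 18m − 117 = (−(1/4)m + 1)(−4m^3 − 8m^2 − 32m − 132) + (4m^2 + 17m + 15)
  −4m^3 − 8m^2 − 32m − 132 = (−m + 9/4)(4m^2 + 17m + 15) + (−(221/4)m − 663/4)
  4m^2 + 17m + 15 = (−(16/221)m − 20/221)(−(221/4)m − 663/4) + (0)
Last nonzero remainder: −(221/4)m − 663/4. Dividing through by −221/4 gives the monic gcd m + 3.
Then lcm(f, g) = f·g / gcd(f, g); expanding and making the result monic gives the answer.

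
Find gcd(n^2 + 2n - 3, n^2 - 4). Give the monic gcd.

1

Euclidean algorithm in ℚ[n]:
  n^2 + 2n - 3 = (n^2 - 4) + (2n + 1)
  n^2 - 4 = ((1/2)n - 1/4)(2n + 1) + (-15/4)
  2n + 1 = (-(8/15)n - 4/15)(-15/4) + (0)
The last nonzero remainder is the constant -15/4, so the polynomials are coprime and gcd = 1.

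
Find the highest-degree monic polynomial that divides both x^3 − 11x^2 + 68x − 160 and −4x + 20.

1

Apply the Euclidean algorithm:
  x^3 − 11x^2 + 68x − 160 = (−(1/4)x^2 + (3/2)x − 19/2)(−4x + 20) + (30)
  −4x + 20 = (−(2/15)x + 2/3)(30) + (0)
The last nonzero remainder is the constant 30, so the polynomials are coprime and gcd = 1.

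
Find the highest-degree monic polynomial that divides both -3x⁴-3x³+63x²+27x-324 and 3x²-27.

Euclidean algorithm in ℚ[x]:
  -3x⁴-3x³+63x²+27x-324 = (-x²-x+12)(3x²-27) + (0)
Last nonzero remainder: 3x²-27. Dividing through by 3 gives the monic gcd x²-9.

x²-9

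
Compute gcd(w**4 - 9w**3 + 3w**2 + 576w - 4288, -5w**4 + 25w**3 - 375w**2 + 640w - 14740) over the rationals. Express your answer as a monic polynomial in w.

Repeated division with remainder:
  w**4 - 9w**3 + 3w**2 + 576w - 4288 = (-1/5)(-5w**4 + 25w**3 - 375w**2 + 640w - 14740) + (-4w**3 - 72w**2 + 704w - 7236)
  -5w**4 + 25w**3 - 375w**2 + 640w - 14740 = ((5/4)w - 115/4)(-4w**3 - 72w**2 + 704w - 7236) + (-3325w**2 + 29925w - 222775)
  -4w**3 - 72w**2 + 704w - 7236 = ((4/3325)w + 108/3325)(-3325w**2 + 29925w - 222775) + (0)
Last nonzero remainder: -3325w**2 + 29925w - 222775. Dividing through by -3325 gives the monic gcd w**2 - 9w + 67.

w**2 - 9w + 67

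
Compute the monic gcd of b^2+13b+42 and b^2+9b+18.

Repeated division with remainder:
  b^2+13b+42 = (b^2+9b+18) + (4b+24)
  b^2+9b+18 = ((1/4)b+3/4)(4b+24) + (0)
Last nonzero remainder: 4b+24. Dividing through by 4 gives the monic gcd b+6.

b+6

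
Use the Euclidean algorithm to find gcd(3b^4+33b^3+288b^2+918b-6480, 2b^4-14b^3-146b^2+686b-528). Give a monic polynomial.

b^2+5b-24

By polynomial division,
  3b^4+33b^3+288b^2+918b-6480 = (3/2)(2b^4-14b^3-146b^2+686b-528) + (54b^3+507b^2-111b-5688)
  2b^4-14b^3-146b^2+686b-528 = ((1/27)b-295/486)(54b^3+507b^2-111b-5688) + ((26869/162)b^2+(134345/162)b-107476/27)
  54b^3+507b^2-111b-5688 = ((8748/26869)b+38394/26869)((26869/162)b^2+(134345/162)b-107476/27) + (0)
Last nonzero remainder: (26869/162)b^2+(134345/162)b-107476/27. Dividing through by 26869/162 gives the monic gcd b^2+5b-24.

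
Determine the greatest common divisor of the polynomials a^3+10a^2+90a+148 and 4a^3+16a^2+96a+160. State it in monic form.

a+2

By polynomial division,
  a^3+10a^2+90a+148 = (1/4)(4a^3+16a^2+96a+160) + (6a^2+66a+108)
  4a^3+16a^2+96a+160 = ((2/3)a-14/3)(6a^2+66a+108) + (332a+664)
  6a^2+66a+108 = ((3/166)a+27/166)(332a+664) + (0)
Last nonzero remainder: 332a+664. Dividing through by 332 gives the monic gcd a+2.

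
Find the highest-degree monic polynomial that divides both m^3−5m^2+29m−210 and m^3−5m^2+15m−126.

Euclidean algorithm in ℚ[m]:
  m^3−5m^2+29m−210 = (m^3−5m^2+15m−126) + (14m−84)
  m^3−5m^2+15m−126 = ((1/14)m^2+(1/14)m+3/2)(14m−84) + (0)
Last nonzero remainder: 14m−84. Dividing through by 14 gives the monic gcd m−6.

m−6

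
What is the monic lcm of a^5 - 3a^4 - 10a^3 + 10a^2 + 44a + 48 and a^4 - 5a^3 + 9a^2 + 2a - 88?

a^7 - 6a^6 + 10a^5 + 7a^4 - 96a^3 + 26a^2 + 340a + 528

Apply the Euclidean algorithm:
  a^5 - 3a^4 - 10a^3 + 10a^2 + 44a + 48 = (a + 2)(a^4 - 5a^3 + 9a^2 + 2a - 88) + (-9a^3 - 10a^2 + 128a + 224)
  a^4 - 5a^3 + 9a^2 + 2a - 88 = (-(1/9)a + 55/81)(-9a^3 - 10a^2 + 128a + 224) + ((2431/81)a^2 - (4862/81)a - 19448/81)
  -9a^3 - 10a^2 + 128a + 224 = (-(729/2431)a - 2268/2431)((2431/81)a^2 - (4862/81)a - 19448/81) + (0)
Last nonzero remainder: (2431/81)a^2 - (4862/81)a - 19448/81. Dividing through by 2431/81 gives the monic gcd a^2 - 2a - 8.
Then lcm(f, g) = f·g / gcd(f, g); expanding and making the result monic gives the answer.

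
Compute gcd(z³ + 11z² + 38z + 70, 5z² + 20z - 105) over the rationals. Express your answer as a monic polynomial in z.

Apply the Euclidean algorithm:
  z³ + 11z² + 38z + 70 = ((1/5)z + 7/5)(5z² + 20z - 105) + (31z + 217)
  5z² + 20z - 105 = ((5/31)z - 15/31)(31z + 217) + (0)
Last nonzero remainder: 31z + 217. Dividing through by 31 gives the monic gcd z + 7.

z + 7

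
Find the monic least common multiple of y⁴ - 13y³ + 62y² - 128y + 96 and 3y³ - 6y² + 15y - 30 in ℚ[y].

y⁶ - 13y⁵ + 67y⁴ - 193y³ + 406y² - 640y + 480

Apply the Euclidean algorithm:
  y⁴ - 13y³ + 62y² - 128y + 96 = ((1/3)y - 11/3)(3y³ - 6y² + 15y - 30) + (35y² - 63y - 14)
  3y³ - 6y² + 15y - 30 = ((3/35)y - 3/175)(35y² - 63y - 14) + ((378/25)y - 756/25)
  35y² - 63y - 14 = ((125/54)y + 25/54)((378/25)y - 756/25) + (0)
Last nonzero remainder: (378/25)y - 756/25. Dividing through by 378/25 gives the monic gcd y - 2.
Then lcm(f, g) = f·g / gcd(f, g); expanding and making the result monic gives the answer.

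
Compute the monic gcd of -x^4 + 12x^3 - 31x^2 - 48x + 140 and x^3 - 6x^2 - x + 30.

Repeated division with remainder:
  -x^4 + 12x^3 - 31x^2 - 48x + 140 = (-x + 6)(x^3 - 6x^2 - x + 30) + (4x^2 - 12x - 40)
  x^3 - 6x^2 - x + 30 = ((1/4)x - 3/4)(4x^2 - 12x - 40) + (0)
Last nonzero remainder: 4x^2 - 12x - 40. Dividing through by 4 gives the monic gcd x^2 - 3x - 10.

x^2 - 3x - 10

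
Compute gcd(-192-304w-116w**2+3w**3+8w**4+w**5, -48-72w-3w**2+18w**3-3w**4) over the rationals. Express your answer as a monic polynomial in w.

By polynomial division,
  w**5+8w**4+3w**3-116w**2-304w-192 = (-(1/3)w-14/3)(-3w**4+18w**3-3w**2-72w-48) + (86w**3-154w**2-656w-416)
  -3w**4+18w**3-3w**2-72w-48 = (-(3/86)w+543/3698)(86w**3-154w**2-656w-416) + (-(6048/1849)w**2+(18144/1849)w+24192/1849)
  86w**3-154w**2-656w-416 = (-(79507/3024)w-24037/756)(-(6048/1849)w**2+(18144/1849)w+24192/1849) + (0)
Last nonzero remainder: -(6048/1849)w**2+(18144/1849)w+24192/1849. Dividing through by -6048/1849 gives the monic gcd w**2-3w-4.

-4-3w+w**2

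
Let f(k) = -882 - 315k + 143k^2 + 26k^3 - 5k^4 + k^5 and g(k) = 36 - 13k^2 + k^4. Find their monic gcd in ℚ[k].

Apply the Euclidean algorithm:
  k^5 - 5k^4 + 26k^3 + 143k^2 - 315k - 882 = (k - 5)(k^4 - 13k^2 + 36) + (39k^3 + 78k^2 - 351k - 702)
  k^4 - 13k^2 + 36 = ((1/39)k - 2/39)(39k^3 + 78k^2 - 351k - 702) + (0)
Last nonzero remainder: 39k^3 + 78k^2 - 351k - 702. Dividing through by 39 gives the monic gcd k^3 + 2k^2 - 9k - 18.

-18 - 9k + 2k^2 + k^3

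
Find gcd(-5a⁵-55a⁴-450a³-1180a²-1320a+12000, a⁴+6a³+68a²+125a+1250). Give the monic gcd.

a²+7a+50

Repeated division with remainder:
  -5a⁵-55a⁴-450a³-1180a²-1320a+12000 = (-5a-25)(a⁴+6a³+68a²+125a+1250) + (40a³+1145a²+8055a+43250)
  a⁴+6a³+68a²+125a+1250 = ((1/40)a-181/320)(40a³+1145a²+8055a+43250) + ((32913/64)a²+(230391/64)a+822825/32)
  40a³+1145a²+8055a+43250 = ((2560/32913)a+55360/32913)((32913/64)a²+(230391/64)a+822825/32) + (0)
Last nonzero remainder: (32913/64)a²+(230391/64)a+822825/32. Dividing through by 32913/64 gives the monic gcd a²+7a+50.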